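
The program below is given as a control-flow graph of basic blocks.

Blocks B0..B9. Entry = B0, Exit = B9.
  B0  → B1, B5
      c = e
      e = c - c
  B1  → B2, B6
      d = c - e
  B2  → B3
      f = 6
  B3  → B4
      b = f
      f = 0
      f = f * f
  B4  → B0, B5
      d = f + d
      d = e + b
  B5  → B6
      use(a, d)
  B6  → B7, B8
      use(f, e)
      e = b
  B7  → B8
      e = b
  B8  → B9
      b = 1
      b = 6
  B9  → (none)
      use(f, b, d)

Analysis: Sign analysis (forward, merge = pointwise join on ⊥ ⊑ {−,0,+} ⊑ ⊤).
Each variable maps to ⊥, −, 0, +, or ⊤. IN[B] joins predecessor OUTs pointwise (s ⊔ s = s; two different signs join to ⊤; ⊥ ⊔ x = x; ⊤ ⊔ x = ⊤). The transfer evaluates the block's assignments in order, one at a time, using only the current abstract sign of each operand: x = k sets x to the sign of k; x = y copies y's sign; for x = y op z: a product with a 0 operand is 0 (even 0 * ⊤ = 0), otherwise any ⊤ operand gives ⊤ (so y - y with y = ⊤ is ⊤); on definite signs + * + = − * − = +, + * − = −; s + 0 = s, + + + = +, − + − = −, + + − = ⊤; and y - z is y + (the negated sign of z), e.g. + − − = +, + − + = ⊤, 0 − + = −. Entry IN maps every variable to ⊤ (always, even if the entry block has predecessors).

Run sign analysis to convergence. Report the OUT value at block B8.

Answer: {a: ⊤, b: +, c: ⊤, d: ⊤, e: ⊤, f: ⊤}

Working:
Fixpoint table:
  B0: | IN=(all ⊤) | OUT=(all ⊤)
  B1: | IN=(all ⊤) | OUT=(all ⊤)
  B2: | IN=(all ⊤) | OUT={f:+; rest ⊤}
  B3: | IN={f:+; rest ⊤} | OUT={b:+, f:0; rest ⊤}
  B4: | IN={b:+, f:0; rest ⊤} | OUT={b:+, f:0; rest ⊤}
  B5: | IN=(all ⊤) | OUT=(all ⊤)
  B6: | IN=(all ⊤) | OUT=(all ⊤)
  B7: | IN=(all ⊤) | OUT=(all ⊤)
  B8: | IN=(all ⊤) | OUT={b:+; rest ⊤}
  B9: | IN={b:+; rest ⊤} | OUT={b:+; rest ⊤}

Merge at B8: IN[B8] = OUT[B6] ⊔ OUT[B7] = {a: ⊤, b: ⊤, c: ⊤, d: ⊤, e: ⊤, f: ⊤}
Applying B8's transfer function to that IN value gives OUT[B8] (row B8 above).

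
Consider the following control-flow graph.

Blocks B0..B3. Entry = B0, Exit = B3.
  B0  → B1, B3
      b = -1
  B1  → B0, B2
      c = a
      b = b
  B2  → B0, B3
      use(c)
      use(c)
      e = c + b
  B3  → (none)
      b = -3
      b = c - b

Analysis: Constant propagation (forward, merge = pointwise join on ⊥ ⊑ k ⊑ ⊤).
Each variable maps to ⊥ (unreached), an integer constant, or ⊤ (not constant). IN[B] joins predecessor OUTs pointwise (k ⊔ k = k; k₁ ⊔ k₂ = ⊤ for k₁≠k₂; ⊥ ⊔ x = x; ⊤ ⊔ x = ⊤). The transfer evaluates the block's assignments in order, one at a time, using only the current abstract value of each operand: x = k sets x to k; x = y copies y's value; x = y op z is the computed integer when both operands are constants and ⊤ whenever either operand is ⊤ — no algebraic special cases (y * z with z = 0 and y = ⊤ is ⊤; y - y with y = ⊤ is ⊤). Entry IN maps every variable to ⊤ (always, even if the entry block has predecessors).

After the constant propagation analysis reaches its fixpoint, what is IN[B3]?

Answer: {a: ⊤, b: -1, c: ⊤, d: ⊤, e: ⊤, f: ⊤}

Derivation:
Converged values:
  B0:  IN=(all ⊤)  OUT={b:-1; rest ⊤}
  B1:  IN={b:-1; rest ⊤}  OUT={b:-1; rest ⊤}
  B2:  IN={b:-1; rest ⊤}  OUT={b:-1; rest ⊤}
  B3:  IN={b:-1; rest ⊤}  OUT=(all ⊤)

Merge at B3: IN[B3] = OUT[B0] ⊔ OUT[B2] = {a: ⊤, b: -1, c: ⊤, d: ⊤, e: ⊤, f: ⊤}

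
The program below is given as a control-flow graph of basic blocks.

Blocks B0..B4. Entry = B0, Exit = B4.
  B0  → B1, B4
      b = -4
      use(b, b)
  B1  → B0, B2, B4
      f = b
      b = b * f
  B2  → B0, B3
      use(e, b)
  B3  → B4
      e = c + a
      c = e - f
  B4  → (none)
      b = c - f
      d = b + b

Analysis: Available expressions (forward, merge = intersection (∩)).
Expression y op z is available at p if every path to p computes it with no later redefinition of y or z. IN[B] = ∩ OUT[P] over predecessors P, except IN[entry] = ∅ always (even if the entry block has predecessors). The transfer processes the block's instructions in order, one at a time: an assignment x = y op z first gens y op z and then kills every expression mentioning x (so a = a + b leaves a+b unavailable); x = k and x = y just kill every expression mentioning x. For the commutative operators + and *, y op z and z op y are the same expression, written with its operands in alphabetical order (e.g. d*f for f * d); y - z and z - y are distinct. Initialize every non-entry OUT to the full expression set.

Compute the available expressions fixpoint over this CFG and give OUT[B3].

Answer: {e-f}

Trace:
Per-block solution:
  B0:   IN={}   OUT={}
  B1:   IN={}   OUT={}
  B2:   IN={}   OUT={}
  B3:   IN={}   OUT={e-f}
  B4:   IN={}   OUT={b+b, c-f}

Merge at B3: IN[B3] = OUT[B2] = {}
Applying B3's transfer function to that IN value gives OUT[B3] (row B3 above).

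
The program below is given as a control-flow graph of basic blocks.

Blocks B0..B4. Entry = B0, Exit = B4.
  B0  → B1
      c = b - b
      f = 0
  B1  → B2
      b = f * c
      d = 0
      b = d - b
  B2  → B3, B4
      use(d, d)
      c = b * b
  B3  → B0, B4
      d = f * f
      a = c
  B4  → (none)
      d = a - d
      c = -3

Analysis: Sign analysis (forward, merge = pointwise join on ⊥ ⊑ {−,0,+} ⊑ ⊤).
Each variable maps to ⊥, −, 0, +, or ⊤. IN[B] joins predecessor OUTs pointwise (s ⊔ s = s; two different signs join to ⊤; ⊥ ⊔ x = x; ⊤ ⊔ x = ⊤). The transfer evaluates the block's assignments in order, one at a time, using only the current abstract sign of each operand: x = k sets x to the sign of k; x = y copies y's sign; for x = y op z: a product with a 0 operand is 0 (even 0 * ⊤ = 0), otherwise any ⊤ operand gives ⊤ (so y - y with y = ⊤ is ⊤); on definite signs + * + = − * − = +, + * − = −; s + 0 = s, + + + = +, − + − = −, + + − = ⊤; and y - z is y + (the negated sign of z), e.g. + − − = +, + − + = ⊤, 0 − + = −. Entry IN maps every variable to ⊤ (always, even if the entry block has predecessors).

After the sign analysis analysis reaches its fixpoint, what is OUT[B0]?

Answer: {a: ⊤, b: ⊤, c: ⊤, d: ⊤, e: ⊤, f: 0}

Working:
Per-block solution:
  B0: | IN=(all ⊤) | OUT={f:0; rest ⊤}
  B1: | IN={f:0; rest ⊤} | OUT={b:0, d:0, f:0; rest ⊤}
  B2: | IN={b:0, d:0, f:0; rest ⊤} | OUT={b:0, c:0, d:0, f:0; rest ⊤}
  B3: | IN={b:0, c:0, d:0, f:0; rest ⊤} | OUT={a:0, b:0, c:0, d:0, f:0; rest ⊤}
  B4: | IN={b:0, c:0, d:0, f:0; rest ⊤} | OUT={b:0, c:-, f:0; rest ⊤}

Merge at B0 (entry node, so the boundary value (all ⊤) is joined with the incoming edge(s)): IN[B0] = (all ⊤) ⊔ OUT[B3] = {a: ⊤, b: ⊤, c: ⊤, d: ⊤, e: ⊤, f: ⊤}
Applying B0's transfer function to that IN value gives OUT[B0] (row B0 above).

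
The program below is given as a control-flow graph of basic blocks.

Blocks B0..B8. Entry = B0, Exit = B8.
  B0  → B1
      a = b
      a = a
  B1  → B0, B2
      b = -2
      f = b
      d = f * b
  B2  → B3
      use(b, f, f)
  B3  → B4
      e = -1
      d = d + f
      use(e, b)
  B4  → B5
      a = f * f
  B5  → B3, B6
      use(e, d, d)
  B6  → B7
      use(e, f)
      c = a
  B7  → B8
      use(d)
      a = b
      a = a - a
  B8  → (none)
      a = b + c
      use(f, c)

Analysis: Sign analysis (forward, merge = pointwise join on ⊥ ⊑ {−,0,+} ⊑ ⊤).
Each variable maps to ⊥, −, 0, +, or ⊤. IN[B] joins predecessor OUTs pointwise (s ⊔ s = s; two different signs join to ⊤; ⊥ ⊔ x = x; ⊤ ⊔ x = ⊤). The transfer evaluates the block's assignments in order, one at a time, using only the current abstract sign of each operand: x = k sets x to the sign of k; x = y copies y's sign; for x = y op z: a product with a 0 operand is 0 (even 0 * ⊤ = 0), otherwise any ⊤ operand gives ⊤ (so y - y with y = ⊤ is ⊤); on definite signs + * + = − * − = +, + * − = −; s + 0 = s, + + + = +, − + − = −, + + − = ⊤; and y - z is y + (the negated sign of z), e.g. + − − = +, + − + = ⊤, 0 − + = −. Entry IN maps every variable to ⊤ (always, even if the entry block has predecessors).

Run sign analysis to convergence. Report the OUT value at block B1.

Answer: {a: ⊤, b: -, c: ⊤, d: +, e: ⊤, f: -}

Trace:
Converged values:
  B0:  IN=(all ⊤)  OUT=(all ⊤)
  B1:  IN=(all ⊤)  OUT={b:-, d:+, f:-; rest ⊤}
  B2:  IN={b:-, d:+, f:-; rest ⊤}  OUT={b:-, d:+, f:-; rest ⊤}
  B3:  IN={b:-, f:-; rest ⊤}  OUT={b:-, e:-, f:-; rest ⊤}
  B4:  IN={b:-, e:-, f:-; rest ⊤}  OUT={a:+, b:-, e:-, f:-; rest ⊤}
  B5:  IN={a:+, b:-, e:-, f:-; rest ⊤}  OUT={a:+, b:-, e:-, f:-; rest ⊤}
  B6:  IN={a:+, b:-, e:-, f:-; rest ⊤}  OUT={a:+, b:-, c:+, e:-, f:-; rest ⊤}
  B7:  IN={a:+, b:-, c:+, e:-, f:-; rest ⊤}  OUT={b:-, c:+, e:-, f:-; rest ⊤}
  B8:  IN={b:-, c:+, e:-, f:-; rest ⊤}  OUT={b:-, c:+, e:-, f:-; rest ⊤}

Merge at B1: IN[B1] = OUT[B0] = {a: ⊤, b: ⊤, c: ⊤, d: ⊤, e: ⊤, f: ⊤}
Applying B1's transfer function to that IN value gives OUT[B1] (row B1 above).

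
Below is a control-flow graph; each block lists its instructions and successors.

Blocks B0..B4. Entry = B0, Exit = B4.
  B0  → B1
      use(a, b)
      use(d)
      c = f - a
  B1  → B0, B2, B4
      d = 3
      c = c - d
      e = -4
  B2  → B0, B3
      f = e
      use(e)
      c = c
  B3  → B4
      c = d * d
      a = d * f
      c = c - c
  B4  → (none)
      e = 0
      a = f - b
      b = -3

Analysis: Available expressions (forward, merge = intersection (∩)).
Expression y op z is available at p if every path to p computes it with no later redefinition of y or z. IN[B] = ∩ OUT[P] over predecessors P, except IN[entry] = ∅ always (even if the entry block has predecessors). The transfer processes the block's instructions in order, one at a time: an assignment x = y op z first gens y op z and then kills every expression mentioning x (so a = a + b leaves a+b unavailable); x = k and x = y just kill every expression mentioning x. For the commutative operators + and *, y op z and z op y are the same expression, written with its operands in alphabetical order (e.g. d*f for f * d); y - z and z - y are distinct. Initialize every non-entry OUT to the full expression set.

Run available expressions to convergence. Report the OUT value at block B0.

Answer: {f-a}

Working:
Fixpoint table:
  B0:   IN={}   OUT={f-a}
  B1:   IN={f-a}   OUT={f-a}
  B2:   IN={f-a}   OUT={}
  B3:   IN={}   OUT={d*d, d*f}
  B4:   IN={}   OUT={}

Merge at B0 (entry node, so the boundary value {} is joined with the incoming edge(s)): IN[B0] = {} ∩ OUT[B1] ∩ OUT[B2] = {}
Applying B0's transfer function to that IN value gives OUT[B0] (row B0 above).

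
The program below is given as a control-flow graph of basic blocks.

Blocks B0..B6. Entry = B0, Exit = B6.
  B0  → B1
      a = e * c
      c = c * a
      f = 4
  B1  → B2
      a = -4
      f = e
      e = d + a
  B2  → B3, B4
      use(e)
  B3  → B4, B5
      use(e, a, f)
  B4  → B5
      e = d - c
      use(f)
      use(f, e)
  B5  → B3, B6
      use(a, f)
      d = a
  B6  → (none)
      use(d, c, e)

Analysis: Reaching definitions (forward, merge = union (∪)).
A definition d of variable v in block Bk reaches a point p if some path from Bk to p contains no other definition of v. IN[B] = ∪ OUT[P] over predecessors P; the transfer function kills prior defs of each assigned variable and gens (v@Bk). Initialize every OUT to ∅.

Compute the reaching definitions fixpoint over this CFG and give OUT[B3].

Per-block solution:
  B0:   IN={}   OUT={a@B0, c@B0, f@B0}
  B1:   IN={a@B0, c@B0, f@B0}   OUT={a@B1, c@B0, e@B1, f@B1}
  B2:   IN={a@B1, c@B0, e@B1, f@B1}   OUT={a@B1, c@B0, e@B1, f@B1}
  B3:   IN={a@B1, c@B0, d@B5, e@B1, e@B4, f@B1}   OUT={a@B1, c@B0, d@B5, e@B1, e@B4, f@B1}
  B4:   IN={a@B1, c@B0, d@B5, e@B1, e@B4, f@B1}   OUT={a@B1, c@B0, d@B5, e@B4, f@B1}
  B5:   IN={a@B1, c@B0, d@B5, e@B1, e@B4, f@B1}   OUT={a@B1, c@B0, d@B5, e@B1, e@B4, f@B1}
  B6:   IN={a@B1, c@B0, d@B5, e@B1, e@B4, f@B1}   OUT={a@B1, c@B0, d@B5, e@B1, e@B4, f@B1}

Merge at B3: IN[B3] = OUT[B2] ⊔ OUT[B5] = {a@B1, c@B0, d@B5, e@B1, e@B4, f@B1}
Applying B3's transfer function to that IN value gives OUT[B3] (row B3 above).

Answer: {a@B1, c@B0, d@B5, e@B1, e@B4, f@B1}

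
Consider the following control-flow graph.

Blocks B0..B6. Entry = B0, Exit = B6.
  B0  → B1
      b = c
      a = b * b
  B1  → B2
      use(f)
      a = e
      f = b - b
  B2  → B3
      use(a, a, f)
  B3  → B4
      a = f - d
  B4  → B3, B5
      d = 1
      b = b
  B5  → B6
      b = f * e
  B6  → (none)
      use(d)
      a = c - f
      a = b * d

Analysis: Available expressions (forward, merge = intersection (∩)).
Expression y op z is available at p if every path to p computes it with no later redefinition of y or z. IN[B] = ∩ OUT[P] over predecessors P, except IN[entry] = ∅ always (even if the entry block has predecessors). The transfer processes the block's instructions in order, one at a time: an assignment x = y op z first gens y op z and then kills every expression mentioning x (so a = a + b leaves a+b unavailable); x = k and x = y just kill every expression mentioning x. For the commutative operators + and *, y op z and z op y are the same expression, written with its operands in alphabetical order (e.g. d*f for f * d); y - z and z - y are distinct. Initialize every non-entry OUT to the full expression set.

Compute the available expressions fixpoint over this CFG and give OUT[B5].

Answer: {e*f}

Trace:
Per-block solution:
  B0: | IN={} | OUT={b*b}
  B1: | IN={b*b} | OUT={b*b, b-b}
  B2: | IN={b*b, b-b} | OUT={b*b, b-b}
  B3: | IN={} | OUT={f-d}
  B4: | IN={f-d} | OUT={}
  B5: | IN={} | OUT={e*f}
  B6: | IN={e*f} | OUT={b*d, c-f, e*f}

Merge at B5: IN[B5] = OUT[B4] = {}
Applying B5's transfer function to that IN value gives OUT[B5] (row B5 above).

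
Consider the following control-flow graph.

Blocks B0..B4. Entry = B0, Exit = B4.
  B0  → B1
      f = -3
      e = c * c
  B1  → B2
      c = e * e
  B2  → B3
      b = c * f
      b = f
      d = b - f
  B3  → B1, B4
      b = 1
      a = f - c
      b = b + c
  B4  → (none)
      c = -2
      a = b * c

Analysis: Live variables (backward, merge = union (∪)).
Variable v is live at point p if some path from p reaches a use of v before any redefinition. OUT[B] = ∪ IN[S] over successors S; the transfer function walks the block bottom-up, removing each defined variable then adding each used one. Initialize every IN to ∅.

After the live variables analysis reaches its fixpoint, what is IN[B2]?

Answer: {c, e, f}

Trace:
Converged values:
  B0:  IN={c}  OUT={e, f}
  B1:  IN={e, f}  OUT={c, e, f}
  B2:  IN={c, e, f}  OUT={c, e, f}
  B3:  IN={c, e, f}  OUT={b, e, f}
  B4:  IN={b}  OUT={}

Merge at B2: OUT[B2] = IN[B3] = {c, e, f}
Applying B2's transfer function to that OUT value gives IN[B2] (row B2 above).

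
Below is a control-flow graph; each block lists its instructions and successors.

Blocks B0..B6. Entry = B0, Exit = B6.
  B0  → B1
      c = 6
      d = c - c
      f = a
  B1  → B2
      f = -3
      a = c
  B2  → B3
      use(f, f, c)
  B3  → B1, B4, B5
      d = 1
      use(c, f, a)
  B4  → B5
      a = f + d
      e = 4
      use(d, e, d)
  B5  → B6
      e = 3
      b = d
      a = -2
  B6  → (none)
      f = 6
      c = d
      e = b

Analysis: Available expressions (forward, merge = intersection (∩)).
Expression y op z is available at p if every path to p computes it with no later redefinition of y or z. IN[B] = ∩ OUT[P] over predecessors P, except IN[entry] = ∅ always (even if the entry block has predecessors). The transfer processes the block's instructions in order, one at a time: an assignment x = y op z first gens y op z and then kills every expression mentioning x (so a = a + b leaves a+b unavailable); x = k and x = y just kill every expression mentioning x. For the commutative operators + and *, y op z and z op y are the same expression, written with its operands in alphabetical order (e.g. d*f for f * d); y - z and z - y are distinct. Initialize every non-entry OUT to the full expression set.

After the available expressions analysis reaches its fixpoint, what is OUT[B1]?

Answer: {c-c}

Working:
Fixpoint table:
  B0: | IN={} | OUT={c-c}
  B1: | IN={c-c} | OUT={c-c}
  B2: | IN={c-c} | OUT={c-c}
  B3: | IN={c-c} | OUT={c-c}
  B4: | IN={c-c} | OUT={c-c, d+f}
  B5: | IN={c-c} | OUT={c-c}
  B6: | IN={c-c} | OUT={}

Merge at B1: IN[B1] = OUT[B0] ∩ OUT[B3] = {c-c}
Applying B1's transfer function to that IN value gives OUT[B1] (row B1 above).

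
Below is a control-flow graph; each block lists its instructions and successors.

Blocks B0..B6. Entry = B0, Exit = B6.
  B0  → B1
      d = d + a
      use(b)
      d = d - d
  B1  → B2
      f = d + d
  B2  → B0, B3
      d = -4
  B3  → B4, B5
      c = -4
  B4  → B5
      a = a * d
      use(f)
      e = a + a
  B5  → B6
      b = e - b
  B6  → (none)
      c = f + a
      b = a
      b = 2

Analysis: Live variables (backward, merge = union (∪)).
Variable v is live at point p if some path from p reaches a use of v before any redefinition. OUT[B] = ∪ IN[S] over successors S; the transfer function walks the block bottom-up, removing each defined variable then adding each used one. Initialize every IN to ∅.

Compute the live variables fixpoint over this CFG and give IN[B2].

Fixpoint table:
  B0: | IN={a, b, d, e} | OUT={a, b, d, e}
  B1: | IN={a, b, d, e} | OUT={a, b, e, f}
  B2: | IN={a, b, e, f} | OUT={a, b, d, e, f}
  B3: | IN={a, b, d, e, f} | OUT={a, b, d, e, f}
  B4: | IN={a, b, d, f} | OUT={a, b, e, f}
  B5: | IN={a, b, e, f} | OUT={a, f}
  B6: | IN={a, f} | OUT={}

Merge at B2: OUT[B2] = IN[B0] ⊔ IN[B3] = {a, b, d, e, f}
Applying B2's transfer function to that OUT value gives IN[B2] (row B2 above).

Answer: {a, b, e, f}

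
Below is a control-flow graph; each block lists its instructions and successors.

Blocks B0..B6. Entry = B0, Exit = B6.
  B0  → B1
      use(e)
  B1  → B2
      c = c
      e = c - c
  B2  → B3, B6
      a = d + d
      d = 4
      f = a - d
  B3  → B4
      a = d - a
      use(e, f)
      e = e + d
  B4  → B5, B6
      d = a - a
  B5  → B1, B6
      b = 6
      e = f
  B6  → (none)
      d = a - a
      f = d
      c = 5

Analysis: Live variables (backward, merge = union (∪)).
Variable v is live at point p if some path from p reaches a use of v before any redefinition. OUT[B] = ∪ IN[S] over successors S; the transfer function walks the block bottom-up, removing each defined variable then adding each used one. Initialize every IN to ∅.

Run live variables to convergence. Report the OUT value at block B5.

Answer: {a, c, d}

Working:
Converged values:
  B0:   IN={c, d, e}   OUT={c, d}
  B1:   IN={c, d}   OUT={c, d, e}
  B2:   IN={c, d, e}   OUT={a, c, d, e, f}
  B3:   IN={a, c, d, e, f}   OUT={a, c, f}
  B4:   IN={a, c, f}   OUT={a, c, d, f}
  B5:   IN={a, c, d, f}   OUT={a, c, d}
  B6:   IN={a}   OUT={}

Merge at B5: OUT[B5] = IN[B1] ⊔ IN[B6] = {a, c, d}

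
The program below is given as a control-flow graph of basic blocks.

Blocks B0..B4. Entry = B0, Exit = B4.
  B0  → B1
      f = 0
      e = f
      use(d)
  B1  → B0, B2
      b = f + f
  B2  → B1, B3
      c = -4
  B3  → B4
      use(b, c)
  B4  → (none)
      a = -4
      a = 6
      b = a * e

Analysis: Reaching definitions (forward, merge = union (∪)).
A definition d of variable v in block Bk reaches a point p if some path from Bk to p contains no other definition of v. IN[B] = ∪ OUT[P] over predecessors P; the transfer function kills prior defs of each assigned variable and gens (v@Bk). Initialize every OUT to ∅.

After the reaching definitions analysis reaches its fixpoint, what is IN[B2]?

Converged values:
  B0:   IN={b@B1, c@B2, e@B0, f@B0}   OUT={b@B1, c@B2, e@B0, f@B0}
  B1:   IN={b@B1, c@B2, e@B0, f@B0}   OUT={b@B1, c@B2, e@B0, f@B0}
  B2:   IN={b@B1, c@B2, e@B0, f@B0}   OUT={b@B1, c@B2, e@B0, f@B0}
  B3:   IN={b@B1, c@B2, e@B0, f@B0}   OUT={b@B1, c@B2, e@B0, f@B0}
  B4:   IN={b@B1, c@B2, e@B0, f@B0}   OUT={a@B4, b@B4, c@B2, e@B0, f@B0}

Merge at B2: IN[B2] = OUT[B1] = {b@B1, c@B2, e@B0, f@B0}

Answer: {b@B1, c@B2, e@B0, f@B0}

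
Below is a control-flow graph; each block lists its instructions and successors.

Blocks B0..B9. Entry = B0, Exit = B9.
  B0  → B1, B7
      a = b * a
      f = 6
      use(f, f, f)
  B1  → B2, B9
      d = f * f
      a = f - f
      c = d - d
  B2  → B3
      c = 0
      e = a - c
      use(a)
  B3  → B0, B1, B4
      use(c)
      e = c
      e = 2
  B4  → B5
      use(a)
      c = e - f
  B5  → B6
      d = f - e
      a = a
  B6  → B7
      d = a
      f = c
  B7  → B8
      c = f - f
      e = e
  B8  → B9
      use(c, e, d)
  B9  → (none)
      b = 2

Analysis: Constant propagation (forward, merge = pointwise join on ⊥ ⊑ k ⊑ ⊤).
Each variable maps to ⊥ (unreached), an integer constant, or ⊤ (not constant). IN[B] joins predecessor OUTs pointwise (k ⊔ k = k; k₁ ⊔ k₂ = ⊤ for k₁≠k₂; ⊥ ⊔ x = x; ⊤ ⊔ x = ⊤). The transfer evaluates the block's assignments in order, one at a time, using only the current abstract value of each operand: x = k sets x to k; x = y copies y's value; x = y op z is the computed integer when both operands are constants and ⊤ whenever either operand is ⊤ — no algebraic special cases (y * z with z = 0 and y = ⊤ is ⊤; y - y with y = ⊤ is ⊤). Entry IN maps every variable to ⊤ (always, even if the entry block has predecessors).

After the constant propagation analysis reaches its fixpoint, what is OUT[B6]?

Per-block solution:
  B0: | IN=(all ⊤) | OUT={f:6; rest ⊤}
  B1: | IN={f:6; rest ⊤} | OUT={a:0, c:0, d:36, f:6; rest ⊤}
  B2: | IN={a:0, c:0, d:36, f:6; rest ⊤} | OUT={a:0, c:0, d:36, e:0, f:6; rest ⊤}
  B3: | IN={a:0, c:0, d:36, e:0, f:6; rest ⊤} | OUT={a:0, c:0, d:36, e:2, f:6; rest ⊤}
  B4: | IN={a:0, c:0, d:36, e:2, f:6; rest ⊤} | OUT={a:0, c:-4, d:36, e:2, f:6; rest ⊤}
  B5: | IN={a:0, c:-4, d:36, e:2, f:6; rest ⊤} | OUT={a:0, c:-4, d:4, e:2, f:6; rest ⊤}
  B6: | IN={a:0, c:-4, d:4, e:2, f:6; rest ⊤} | OUT={a:0, c:-4, d:0, e:2, f:-4; rest ⊤}
  B7: | IN=(all ⊤) | OUT=(all ⊤)
  B8: | IN=(all ⊤) | OUT=(all ⊤)
  B9: | IN=(all ⊤) | OUT={b:2; rest ⊤}

Merge at B6: IN[B6] = OUT[B5] = {a: 0, b: ⊤, c: -4, d: 4, e: 2, f: 6}
Applying B6's transfer function to that IN value gives OUT[B6] (row B6 above).

Answer: {a: 0, b: ⊤, c: -4, d: 0, e: 2, f: -4}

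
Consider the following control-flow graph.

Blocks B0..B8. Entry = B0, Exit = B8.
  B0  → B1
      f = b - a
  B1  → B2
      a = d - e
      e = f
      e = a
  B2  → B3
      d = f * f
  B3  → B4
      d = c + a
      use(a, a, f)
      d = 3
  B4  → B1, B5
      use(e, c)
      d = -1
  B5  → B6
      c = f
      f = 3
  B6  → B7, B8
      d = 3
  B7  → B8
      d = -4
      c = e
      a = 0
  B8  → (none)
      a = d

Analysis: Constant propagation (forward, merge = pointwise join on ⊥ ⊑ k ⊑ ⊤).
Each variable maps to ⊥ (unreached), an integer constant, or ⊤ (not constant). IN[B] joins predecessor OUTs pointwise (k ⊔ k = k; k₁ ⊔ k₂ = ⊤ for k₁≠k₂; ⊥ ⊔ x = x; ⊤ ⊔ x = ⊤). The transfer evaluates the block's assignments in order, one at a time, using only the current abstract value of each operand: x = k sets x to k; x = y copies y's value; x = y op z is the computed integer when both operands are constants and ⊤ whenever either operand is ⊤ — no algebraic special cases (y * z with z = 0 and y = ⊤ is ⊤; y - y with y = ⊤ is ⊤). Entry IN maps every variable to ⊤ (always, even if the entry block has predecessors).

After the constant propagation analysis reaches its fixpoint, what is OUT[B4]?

Fixpoint table:
  B0:  IN=(all ⊤)  OUT=(all ⊤)
  B1:  IN=(all ⊤)  OUT=(all ⊤)
  B2:  IN=(all ⊤)  OUT=(all ⊤)
  B3:  IN=(all ⊤)  OUT={d:3; rest ⊤}
  B4:  IN={d:3; rest ⊤}  OUT={d:-1; rest ⊤}
  B5:  IN={d:-1; rest ⊤}  OUT={d:-1, f:3; rest ⊤}
  B6:  IN={d:-1, f:3; rest ⊤}  OUT={d:3, f:3; rest ⊤}
  B7:  IN={d:3, f:3; rest ⊤}  OUT={a:0, d:-4, f:3; rest ⊤}
  B8:  IN={f:3; rest ⊤}  OUT={f:3; rest ⊤}

Merge at B4: IN[B4] = OUT[B3] = {a: ⊤, b: ⊤, c: ⊤, d: 3, e: ⊤, f: ⊤}
Applying B4's transfer function to that IN value gives OUT[B4] (row B4 above).

Answer: {a: ⊤, b: ⊤, c: ⊤, d: -1, e: ⊤, f: ⊤}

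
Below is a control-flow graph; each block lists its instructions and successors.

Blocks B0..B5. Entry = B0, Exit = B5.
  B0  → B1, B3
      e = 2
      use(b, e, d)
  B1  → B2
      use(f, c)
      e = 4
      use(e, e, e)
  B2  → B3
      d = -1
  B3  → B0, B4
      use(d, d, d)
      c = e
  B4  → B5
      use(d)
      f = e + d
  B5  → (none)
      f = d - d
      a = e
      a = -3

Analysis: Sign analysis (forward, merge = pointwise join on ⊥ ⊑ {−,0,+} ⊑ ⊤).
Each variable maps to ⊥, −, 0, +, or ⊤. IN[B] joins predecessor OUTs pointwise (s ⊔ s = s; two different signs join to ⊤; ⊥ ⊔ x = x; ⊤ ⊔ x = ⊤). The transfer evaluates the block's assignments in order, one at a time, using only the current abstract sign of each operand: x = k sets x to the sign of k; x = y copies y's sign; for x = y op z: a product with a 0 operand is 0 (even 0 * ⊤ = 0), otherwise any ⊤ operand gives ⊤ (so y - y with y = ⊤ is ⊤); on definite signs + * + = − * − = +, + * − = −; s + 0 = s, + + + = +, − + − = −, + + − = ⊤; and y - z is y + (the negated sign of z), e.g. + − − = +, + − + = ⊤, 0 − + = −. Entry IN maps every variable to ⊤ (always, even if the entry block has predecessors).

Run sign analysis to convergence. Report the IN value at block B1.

Fixpoint table:
  B0:   IN=(all ⊤)   OUT={e:+; rest ⊤}
  B1:   IN={e:+; rest ⊤}   OUT={e:+; rest ⊤}
  B2:   IN={e:+; rest ⊤}   OUT={d:-, e:+; rest ⊤}
  B3:   IN={e:+; rest ⊤}   OUT={c:+, e:+; rest ⊤}
  B4:   IN={c:+, e:+; rest ⊤}   OUT={c:+, e:+; rest ⊤}
  B5:   IN={c:+, e:+; rest ⊤}   OUT={a:-, c:+, e:+; rest ⊤}

Merge at B1: IN[B1] = OUT[B0] = {a: ⊤, b: ⊤, c: ⊤, d: ⊤, e: +, f: ⊤}

Answer: {a: ⊤, b: ⊤, c: ⊤, d: ⊤, e: +, f: ⊤}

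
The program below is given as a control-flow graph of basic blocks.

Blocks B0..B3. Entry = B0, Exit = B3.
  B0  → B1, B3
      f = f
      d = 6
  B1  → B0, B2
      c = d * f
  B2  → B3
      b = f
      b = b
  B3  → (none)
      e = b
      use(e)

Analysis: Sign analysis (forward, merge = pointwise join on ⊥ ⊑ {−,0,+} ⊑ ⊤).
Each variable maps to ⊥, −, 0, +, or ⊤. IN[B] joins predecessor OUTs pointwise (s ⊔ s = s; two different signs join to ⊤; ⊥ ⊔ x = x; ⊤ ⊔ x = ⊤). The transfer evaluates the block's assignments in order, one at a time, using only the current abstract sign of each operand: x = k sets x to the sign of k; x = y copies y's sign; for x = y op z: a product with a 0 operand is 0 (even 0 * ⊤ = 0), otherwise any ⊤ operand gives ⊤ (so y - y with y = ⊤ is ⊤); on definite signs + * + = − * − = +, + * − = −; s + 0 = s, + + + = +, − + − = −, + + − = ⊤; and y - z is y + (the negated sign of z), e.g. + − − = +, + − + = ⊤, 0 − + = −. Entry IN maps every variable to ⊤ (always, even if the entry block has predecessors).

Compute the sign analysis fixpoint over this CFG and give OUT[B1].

Fixpoint table:
  B0:   IN=(all ⊤)   OUT={d:+; rest ⊤}
  B1:   IN={d:+; rest ⊤}   OUT={d:+; rest ⊤}
  B2:   IN={d:+; rest ⊤}   OUT={d:+; rest ⊤}
  B3:   IN={d:+; rest ⊤}   OUT={d:+; rest ⊤}

Merge at B1: IN[B1] = OUT[B0] = {a: ⊤, b: ⊤, c: ⊤, d: +, e: ⊤, f: ⊤}
Applying B1's transfer function to that IN value gives OUT[B1] (row B1 above).

Answer: {a: ⊤, b: ⊤, c: ⊤, d: +, e: ⊤, f: ⊤}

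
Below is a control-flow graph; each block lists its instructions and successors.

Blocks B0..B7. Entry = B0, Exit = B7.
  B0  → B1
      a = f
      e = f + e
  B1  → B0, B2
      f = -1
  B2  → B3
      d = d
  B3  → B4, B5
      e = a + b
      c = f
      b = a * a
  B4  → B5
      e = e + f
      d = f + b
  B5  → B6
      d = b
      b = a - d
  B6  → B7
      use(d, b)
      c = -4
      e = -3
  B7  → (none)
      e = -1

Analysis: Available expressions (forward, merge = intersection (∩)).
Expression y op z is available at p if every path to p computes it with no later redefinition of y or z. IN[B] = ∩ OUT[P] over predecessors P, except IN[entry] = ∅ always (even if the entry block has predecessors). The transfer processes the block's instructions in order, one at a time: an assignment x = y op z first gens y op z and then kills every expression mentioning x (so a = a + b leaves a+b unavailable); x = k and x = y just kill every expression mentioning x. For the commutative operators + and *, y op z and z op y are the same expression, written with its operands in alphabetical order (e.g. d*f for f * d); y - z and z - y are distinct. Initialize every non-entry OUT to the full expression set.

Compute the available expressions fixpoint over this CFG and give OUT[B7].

Answer: {a*a, a-d}

Trace:
Per-block solution:
  B0: | IN={} | OUT={}
  B1: | IN={} | OUT={}
  B2: | IN={} | OUT={}
  B3: | IN={} | OUT={a*a}
  B4: | IN={a*a} | OUT={a*a, b+f}
  B5: | IN={a*a} | OUT={a*a, a-d}
  B6: | IN={a*a, a-d} | OUT={a*a, a-d}
  B7: | IN={a*a, a-d} | OUT={a*a, a-d}

Merge at B7: IN[B7] = OUT[B6] = {a*a, a-d}
Applying B7's transfer function to that IN value gives OUT[B7] (row B7 above).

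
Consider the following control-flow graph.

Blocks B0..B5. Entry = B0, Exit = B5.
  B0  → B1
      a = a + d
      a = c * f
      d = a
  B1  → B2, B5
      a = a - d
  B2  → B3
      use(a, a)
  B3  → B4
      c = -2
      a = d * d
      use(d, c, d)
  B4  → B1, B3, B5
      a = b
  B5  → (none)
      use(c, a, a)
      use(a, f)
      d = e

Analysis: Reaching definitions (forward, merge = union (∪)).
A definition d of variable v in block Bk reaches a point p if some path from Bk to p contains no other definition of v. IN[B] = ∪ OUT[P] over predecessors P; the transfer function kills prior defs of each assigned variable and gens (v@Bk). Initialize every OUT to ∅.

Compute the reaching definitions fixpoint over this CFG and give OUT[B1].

Answer: {a@B1, c@B3, d@B0}

Working:
Per-block solution:
  B0: | IN={} | OUT={a@B0, d@B0}
  B1: | IN={a@B0, a@B4, c@B3, d@B0} | OUT={a@B1, c@B3, d@B0}
  B2: | IN={a@B1, c@B3, d@B0} | OUT={a@B1, c@B3, d@B0}
  B3: | IN={a@B1, a@B4, c@B3, d@B0} | OUT={a@B3, c@B3, d@B0}
  B4: | IN={a@B3, c@B3, d@B0} | OUT={a@B4, c@B3, d@B0}
  B5: | IN={a@B1, a@B4, c@B3, d@B0} | OUT={a@B1, a@B4, c@B3, d@B5}

Merge at B1: IN[B1] = OUT[B0] ⊔ OUT[B4] = {a@B0, a@B4, c@B3, d@B0}
Applying B1's transfer function to that IN value gives OUT[B1] (row B1 above).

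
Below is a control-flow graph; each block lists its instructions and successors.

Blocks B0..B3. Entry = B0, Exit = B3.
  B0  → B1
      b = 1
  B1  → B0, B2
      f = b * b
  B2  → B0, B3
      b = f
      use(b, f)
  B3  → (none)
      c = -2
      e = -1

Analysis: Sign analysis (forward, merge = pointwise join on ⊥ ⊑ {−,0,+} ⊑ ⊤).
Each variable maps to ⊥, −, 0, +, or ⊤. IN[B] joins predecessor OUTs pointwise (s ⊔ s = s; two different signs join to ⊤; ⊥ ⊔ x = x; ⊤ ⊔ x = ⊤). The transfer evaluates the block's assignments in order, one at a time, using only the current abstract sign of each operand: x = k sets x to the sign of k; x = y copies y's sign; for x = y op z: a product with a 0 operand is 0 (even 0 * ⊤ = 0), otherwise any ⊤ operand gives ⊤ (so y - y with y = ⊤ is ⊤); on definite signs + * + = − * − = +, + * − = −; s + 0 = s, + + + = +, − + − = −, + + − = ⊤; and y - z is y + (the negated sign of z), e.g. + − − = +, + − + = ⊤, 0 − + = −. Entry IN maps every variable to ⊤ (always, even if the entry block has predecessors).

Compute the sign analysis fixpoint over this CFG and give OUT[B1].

Answer: {a: ⊤, b: +, c: ⊤, d: ⊤, e: ⊤, f: +}

Derivation:
Converged values:
  B0:  IN=(all ⊤)  OUT={b:+; rest ⊤}
  B1:  IN={b:+; rest ⊤}  OUT={b:+, f:+; rest ⊤}
  B2:  IN={b:+, f:+; rest ⊤}  OUT={b:+, f:+; rest ⊤}
  B3:  IN={b:+, f:+; rest ⊤}  OUT={b:+, c:-, e:-, f:+; rest ⊤}

Merge at B1: IN[B1] = OUT[B0] = {a: ⊤, b: +, c: ⊤, d: ⊤, e: ⊤, f: ⊤}
Applying B1's transfer function to that IN value gives OUT[B1] (row B1 above).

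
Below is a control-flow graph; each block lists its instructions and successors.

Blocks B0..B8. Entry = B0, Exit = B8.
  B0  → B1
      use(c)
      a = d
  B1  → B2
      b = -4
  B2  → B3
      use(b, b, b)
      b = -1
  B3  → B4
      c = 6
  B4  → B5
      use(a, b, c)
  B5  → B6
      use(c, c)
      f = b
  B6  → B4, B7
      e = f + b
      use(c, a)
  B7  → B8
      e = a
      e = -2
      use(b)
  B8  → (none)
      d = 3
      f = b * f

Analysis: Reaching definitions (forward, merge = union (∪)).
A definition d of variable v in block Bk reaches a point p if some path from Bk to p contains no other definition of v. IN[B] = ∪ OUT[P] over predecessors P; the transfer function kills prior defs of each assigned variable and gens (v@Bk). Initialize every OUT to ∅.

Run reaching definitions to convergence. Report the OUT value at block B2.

Converged values:
  B0:   IN={}   OUT={a@B0}
  B1:   IN={a@B0}   OUT={a@B0, b@B1}
  B2:   IN={a@B0, b@B1}   OUT={a@B0, b@B2}
  B3:   IN={a@B0, b@B2}   OUT={a@B0, b@B2, c@B3}
  B4:   IN={a@B0, b@B2, c@B3, e@B6, f@B5}   OUT={a@B0, b@B2, c@B3, e@B6, f@B5}
  B5:   IN={a@B0, b@B2, c@B3, e@B6, f@B5}   OUT={a@B0, b@B2, c@B3, e@B6, f@B5}
  B6:   IN={a@B0, b@B2, c@B3, e@B6, f@B5}   OUT={a@B0, b@B2, c@B3, e@B6, f@B5}
  B7:   IN={a@B0, b@B2, c@B3, e@B6, f@B5}   OUT={a@B0, b@B2, c@B3, e@B7, f@B5}
  B8:   IN={a@B0, b@B2, c@B3, e@B7, f@B5}   OUT={a@B0, b@B2, c@B3, d@B8, e@B7, f@B8}

Merge at B2: IN[B2] = OUT[B1] = {a@B0, b@B1}
Applying B2's transfer function to that IN value gives OUT[B2] (row B2 above).

Answer: {a@B0, b@B2}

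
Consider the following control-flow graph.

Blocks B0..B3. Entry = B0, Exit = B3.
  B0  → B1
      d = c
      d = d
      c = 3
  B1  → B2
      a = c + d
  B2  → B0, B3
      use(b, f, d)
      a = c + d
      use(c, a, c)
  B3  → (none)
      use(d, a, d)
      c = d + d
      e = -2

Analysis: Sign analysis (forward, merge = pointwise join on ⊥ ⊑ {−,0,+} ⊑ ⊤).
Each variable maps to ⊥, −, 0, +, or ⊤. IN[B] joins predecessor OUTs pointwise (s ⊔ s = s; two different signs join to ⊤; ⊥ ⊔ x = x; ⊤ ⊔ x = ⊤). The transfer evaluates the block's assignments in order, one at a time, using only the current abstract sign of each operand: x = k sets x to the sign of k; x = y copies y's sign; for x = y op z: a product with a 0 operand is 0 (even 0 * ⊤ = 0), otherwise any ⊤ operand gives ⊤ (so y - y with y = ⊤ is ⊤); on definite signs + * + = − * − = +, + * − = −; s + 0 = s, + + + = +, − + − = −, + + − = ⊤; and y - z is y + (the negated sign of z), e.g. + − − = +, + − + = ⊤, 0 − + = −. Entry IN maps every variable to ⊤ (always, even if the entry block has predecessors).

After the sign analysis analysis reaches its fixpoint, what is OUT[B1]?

Answer: {a: ⊤, b: ⊤, c: +, d: ⊤, e: ⊤, f: ⊤}

Derivation:
Fixpoint table:
  B0:   IN=(all ⊤)   OUT={c:+; rest ⊤}
  B1:   IN={c:+; rest ⊤}   OUT={c:+; rest ⊤}
  B2:   IN={c:+; rest ⊤}   OUT={c:+; rest ⊤}
  B3:   IN={c:+; rest ⊤}   OUT={e:-; rest ⊤}

Merge at B1: IN[B1] = OUT[B0] = {a: ⊤, b: ⊤, c: +, d: ⊤, e: ⊤, f: ⊤}
Applying B1's transfer function to that IN value gives OUT[B1] (row B1 above).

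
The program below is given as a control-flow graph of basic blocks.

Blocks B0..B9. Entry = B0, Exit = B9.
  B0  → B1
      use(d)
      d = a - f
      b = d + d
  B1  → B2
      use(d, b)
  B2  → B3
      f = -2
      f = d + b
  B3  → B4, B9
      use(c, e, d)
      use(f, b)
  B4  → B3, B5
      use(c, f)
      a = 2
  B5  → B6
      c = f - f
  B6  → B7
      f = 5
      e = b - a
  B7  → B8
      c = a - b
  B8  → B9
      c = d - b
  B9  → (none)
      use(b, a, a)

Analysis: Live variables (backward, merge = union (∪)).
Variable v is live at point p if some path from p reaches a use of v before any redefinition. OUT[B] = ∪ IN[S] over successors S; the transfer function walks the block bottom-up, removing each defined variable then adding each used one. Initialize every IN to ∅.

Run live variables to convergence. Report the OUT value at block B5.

Answer: {a, b, d}

Derivation:
Fixpoint table:
  B0:   IN={a, c, d, e, f}   OUT={a, b, c, d, e}
  B1:   IN={a, b, c, d, e}   OUT={a, b, c, d, e}
  B2:   IN={a, b, c, d, e}   OUT={a, b, c, d, e, f}
  B3:   IN={a, b, c, d, e, f}   OUT={a, b, c, d, e, f}
  B4:   IN={b, c, d, e, f}   OUT={a, b, c, d, e, f}
  B5:   IN={a, b, d, f}   OUT={a, b, d}
  B6:   IN={a, b, d}   OUT={a, b, d}
  B7:   IN={a, b, d}   OUT={a, b, d}
  B8:   IN={a, b, d}   OUT={a, b}
  B9:   IN={a, b}   OUT={}

Merge at B5: OUT[B5] = IN[B6] = {a, b, d}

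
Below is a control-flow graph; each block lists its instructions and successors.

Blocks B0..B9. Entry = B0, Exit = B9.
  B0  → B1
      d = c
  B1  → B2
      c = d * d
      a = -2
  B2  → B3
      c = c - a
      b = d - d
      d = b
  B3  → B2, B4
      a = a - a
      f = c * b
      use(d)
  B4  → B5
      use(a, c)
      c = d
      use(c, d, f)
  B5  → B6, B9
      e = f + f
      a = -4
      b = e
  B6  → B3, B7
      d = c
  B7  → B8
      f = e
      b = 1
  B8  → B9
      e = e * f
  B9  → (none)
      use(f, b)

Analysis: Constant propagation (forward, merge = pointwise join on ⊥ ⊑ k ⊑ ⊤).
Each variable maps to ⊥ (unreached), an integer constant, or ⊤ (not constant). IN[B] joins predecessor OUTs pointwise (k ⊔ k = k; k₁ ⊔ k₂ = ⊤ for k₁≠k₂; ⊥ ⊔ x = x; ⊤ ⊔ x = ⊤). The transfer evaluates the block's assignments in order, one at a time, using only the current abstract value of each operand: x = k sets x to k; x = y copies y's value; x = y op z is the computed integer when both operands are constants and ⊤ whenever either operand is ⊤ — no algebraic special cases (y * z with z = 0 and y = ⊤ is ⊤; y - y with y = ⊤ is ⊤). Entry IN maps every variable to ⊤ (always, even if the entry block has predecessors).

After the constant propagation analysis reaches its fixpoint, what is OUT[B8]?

Converged values:
  B0:   IN=(all ⊤)   OUT=(all ⊤)
  B1:   IN=(all ⊤)   OUT={a:-2; rest ⊤}
  B2:   IN=(all ⊤)   OUT=(all ⊤)
  B3:   IN=(all ⊤)   OUT=(all ⊤)
  B4:   IN=(all ⊤)   OUT=(all ⊤)
  B5:   IN=(all ⊤)   OUT={a:-4; rest ⊤}
  B6:   IN={a:-4; rest ⊤}   OUT={a:-4; rest ⊤}
  B7:   IN={a:-4; rest ⊤}   OUT={a:-4, b:1; rest ⊤}
  B8:   IN={a:-4, b:1; rest ⊤}   OUT={a:-4, b:1; rest ⊤}
  B9:   IN={a:-4; rest ⊤}   OUT={a:-4; rest ⊤}

Merge at B8: IN[B8] = OUT[B7] = {a: -4, b: 1, c: ⊤, d: ⊤, e: ⊤, f: ⊤}
Applying B8's transfer function to that IN value gives OUT[B8] (row B8 above).

Answer: {a: -4, b: 1, c: ⊤, d: ⊤, e: ⊤, f: ⊤}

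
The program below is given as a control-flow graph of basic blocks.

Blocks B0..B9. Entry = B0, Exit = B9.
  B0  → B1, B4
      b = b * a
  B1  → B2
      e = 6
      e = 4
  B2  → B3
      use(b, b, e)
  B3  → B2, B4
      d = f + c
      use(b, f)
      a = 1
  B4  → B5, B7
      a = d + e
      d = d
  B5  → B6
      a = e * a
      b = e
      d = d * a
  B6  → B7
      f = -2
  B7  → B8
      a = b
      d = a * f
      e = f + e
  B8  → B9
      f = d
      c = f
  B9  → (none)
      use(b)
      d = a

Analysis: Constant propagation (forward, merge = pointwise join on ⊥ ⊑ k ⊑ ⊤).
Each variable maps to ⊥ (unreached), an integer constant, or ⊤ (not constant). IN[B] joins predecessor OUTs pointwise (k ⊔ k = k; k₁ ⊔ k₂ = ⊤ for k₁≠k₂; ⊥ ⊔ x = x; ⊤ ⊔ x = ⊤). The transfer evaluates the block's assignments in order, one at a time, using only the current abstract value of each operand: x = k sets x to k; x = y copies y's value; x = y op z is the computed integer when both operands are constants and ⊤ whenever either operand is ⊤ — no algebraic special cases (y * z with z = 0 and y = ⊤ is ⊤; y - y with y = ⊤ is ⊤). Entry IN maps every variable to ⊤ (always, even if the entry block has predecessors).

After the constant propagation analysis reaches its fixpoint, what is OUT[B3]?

Answer: {a: 1, b: ⊤, c: ⊤, d: ⊤, e: 4, f: ⊤}

Derivation:
Converged values:
  B0:   IN=(all ⊤)   OUT=(all ⊤)
  B1:   IN=(all ⊤)   OUT={e:4; rest ⊤}
  B2:   IN={e:4; rest ⊤}   OUT={e:4; rest ⊤}
  B3:   IN={e:4; rest ⊤}   OUT={a:1, e:4; rest ⊤}
  B4:   IN=(all ⊤)   OUT=(all ⊤)
  B5:   IN=(all ⊤)   OUT=(all ⊤)
  B6:   IN=(all ⊤)   OUT={f:-2; rest ⊤}
  B7:   IN=(all ⊤)   OUT=(all ⊤)
  B8:   IN=(all ⊤)   OUT=(all ⊤)
  B9:   IN=(all ⊤)   OUT=(all ⊤)

Merge at B3: IN[B3] = OUT[B2] = {a: ⊤, b: ⊤, c: ⊤, d: ⊤, e: 4, f: ⊤}
Applying B3's transfer function to that IN value gives OUT[B3] (row B3 above).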